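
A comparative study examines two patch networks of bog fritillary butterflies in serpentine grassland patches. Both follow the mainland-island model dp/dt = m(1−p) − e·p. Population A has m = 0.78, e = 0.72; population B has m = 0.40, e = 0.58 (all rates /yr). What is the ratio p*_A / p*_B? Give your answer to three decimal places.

1.274

A: p*_A = m/(m+e) = 0.78/1.5000 = 0.5200.
B: p*_B = 0.40/0.9800 = 0.4082.
p*_A / p*_B = 0.5200/0.4082 = 1.2740.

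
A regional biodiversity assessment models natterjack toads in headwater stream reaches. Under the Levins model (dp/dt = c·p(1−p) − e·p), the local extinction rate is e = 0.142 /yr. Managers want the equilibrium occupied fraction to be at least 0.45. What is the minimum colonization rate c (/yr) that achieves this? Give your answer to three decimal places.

p* = 1 − e/c ≥ 0.45 requires e/c ≤ 0.5500, i.e. c ≥ e/0.5500.
c_min = 0.142/0.5500 = 0.2582.

0.258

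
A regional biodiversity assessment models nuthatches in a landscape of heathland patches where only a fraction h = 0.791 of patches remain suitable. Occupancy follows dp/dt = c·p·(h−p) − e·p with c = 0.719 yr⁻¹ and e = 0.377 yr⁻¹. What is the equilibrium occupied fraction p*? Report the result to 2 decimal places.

Setting dp/dt = 0 and dividing by p* gives c·(h−p*) = e.
So p* = h − e/c = 0.791 − 0.377/0.719 = 0.791 − 0.5243 = 0.2667.

0.27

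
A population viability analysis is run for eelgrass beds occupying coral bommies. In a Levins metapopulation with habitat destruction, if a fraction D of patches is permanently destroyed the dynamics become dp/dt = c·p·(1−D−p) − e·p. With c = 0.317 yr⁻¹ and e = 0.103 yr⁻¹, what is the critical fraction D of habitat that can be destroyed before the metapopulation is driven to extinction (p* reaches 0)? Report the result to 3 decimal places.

The nontrivial equilibrium is p* = (1−D) − e/c; extinction occurs when this hits zero.
So D_crit = 1 − e/c = 1 − 0.103/0.317 = 1 − 0.3249 = 0.6751.
Note this equals the original equilibrium occupancy — the Levins extinction-debt result.

0.675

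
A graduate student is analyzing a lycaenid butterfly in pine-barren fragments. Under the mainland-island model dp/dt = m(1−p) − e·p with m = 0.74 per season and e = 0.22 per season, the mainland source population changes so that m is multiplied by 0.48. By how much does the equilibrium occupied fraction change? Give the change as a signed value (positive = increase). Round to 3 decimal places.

Before: p* = 0.74/(0.74+0.22) = 0.7708.
After: m = 0.3552, e = 0.22; p* = 0.3552/0.5752 = 0.6175.
Δp* = 0.6175 − 0.7708 = -0.1533.

-0.153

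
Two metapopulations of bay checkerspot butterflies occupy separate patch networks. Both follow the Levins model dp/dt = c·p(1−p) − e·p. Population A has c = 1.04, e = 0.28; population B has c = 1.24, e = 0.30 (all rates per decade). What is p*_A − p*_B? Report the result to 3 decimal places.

A: p*_A = 1 − 0.28/1.04 = 0.7308.
B: p*_B = 1 − 0.30/1.24 = 0.7581.
p*_A − p*_B = 0.7308 − 0.7581 = -0.0273.

-0.027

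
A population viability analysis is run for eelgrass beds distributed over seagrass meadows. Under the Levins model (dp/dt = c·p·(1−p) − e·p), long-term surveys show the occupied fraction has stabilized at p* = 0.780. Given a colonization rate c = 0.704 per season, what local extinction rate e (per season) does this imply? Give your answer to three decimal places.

At equilibrium c(1−p*) = e.
e = 0.704 × (1 − 0.780) = 0.704 × 0.2200 = 0.1549.

0.155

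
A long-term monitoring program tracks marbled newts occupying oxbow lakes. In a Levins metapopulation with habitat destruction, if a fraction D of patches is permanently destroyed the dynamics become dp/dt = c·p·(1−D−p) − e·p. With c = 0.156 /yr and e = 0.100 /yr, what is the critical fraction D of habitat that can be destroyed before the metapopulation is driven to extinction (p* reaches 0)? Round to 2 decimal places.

The nontrivial equilibrium is p* = (1−D) − e/c; extinction occurs when this hits zero.
So D_crit = 1 − e/c = 1 − 0.100/0.156 = 1 − 0.6410 = 0.3590.
This equals the undisturbed p*, a classic result of Lande's extension.

0.36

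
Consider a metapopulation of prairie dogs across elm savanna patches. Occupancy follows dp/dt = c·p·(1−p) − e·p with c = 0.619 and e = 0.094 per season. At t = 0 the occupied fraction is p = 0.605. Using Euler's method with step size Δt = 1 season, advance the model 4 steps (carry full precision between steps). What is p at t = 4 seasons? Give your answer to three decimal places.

Update rule: p ← p + [c·p·(1−p) − e·p]·Δt with Δt = 1.
  1  |  dp/dt·Δt = +0.091056  |  p_1 = 0.696056
  2  |  dp/dt·Δt = +0.065528  |  p_2 = 0.761583
  3  |  dp/dt·Δt = +0.040806  |  p_3 = 0.802389
  4  |  dp/dt·Δt = +0.022725  |  p_4 = 0.825114

0.825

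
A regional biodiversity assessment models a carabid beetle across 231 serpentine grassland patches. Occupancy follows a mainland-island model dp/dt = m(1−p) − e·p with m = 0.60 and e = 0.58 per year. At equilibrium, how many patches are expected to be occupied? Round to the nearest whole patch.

p* = m/(m+e) = 0.60/1.1800 = 0.5085.
Expected occupied patches = N × p* = 231 × 0.5085 = 117.46 ≈ 117.

117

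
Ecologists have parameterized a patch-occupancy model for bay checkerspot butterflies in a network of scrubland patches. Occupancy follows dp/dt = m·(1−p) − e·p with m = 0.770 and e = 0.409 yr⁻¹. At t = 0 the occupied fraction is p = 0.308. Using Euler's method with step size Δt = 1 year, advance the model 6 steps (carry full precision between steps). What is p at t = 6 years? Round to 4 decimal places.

0.6531

Update rule: p ← p + [m·(1−p) − e·p]·Δt with Δt = 1.
p: 0.30800 → 0.71487  (Δp = +0.40687)
p: 0.71487 → 0.64204  (Δp = -0.07283)
p: 0.64204 → 0.65508  (Δp = +0.01304)
p: 0.65508 → 0.65274  (Δp = -0.00233)
p: 0.65274 → 0.65316  (Δp = +0.00042)
p: 0.65316 → 0.65308  (Δp = -0.00007)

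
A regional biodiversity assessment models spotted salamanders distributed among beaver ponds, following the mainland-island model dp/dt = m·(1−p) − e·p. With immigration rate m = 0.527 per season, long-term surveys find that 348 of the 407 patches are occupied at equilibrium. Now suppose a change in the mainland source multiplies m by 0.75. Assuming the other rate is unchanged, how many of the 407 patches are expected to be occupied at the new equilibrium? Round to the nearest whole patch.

Observed p* = 348/407 = 0.85504.
Balance m(1−p*) = e·p* gives e = m(1−p*)/p* = 0.527×0.14496/0.85504 = 0.08935.
New p* = m/(m+e) = 0.39525/(0.39525+0.08935) = 0.81562.
Expected occupied = 407 × 0.81562 = 331.96 ≈ 332.

332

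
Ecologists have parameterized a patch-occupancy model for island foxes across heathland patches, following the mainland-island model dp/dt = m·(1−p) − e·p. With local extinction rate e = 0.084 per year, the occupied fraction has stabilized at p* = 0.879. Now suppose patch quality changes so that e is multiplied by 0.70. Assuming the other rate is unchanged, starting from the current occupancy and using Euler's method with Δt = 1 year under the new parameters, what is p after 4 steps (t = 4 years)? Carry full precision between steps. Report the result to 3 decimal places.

Balance m(1−p*) = e·p* gives m = e·p*/(1−p*) = 0.084×0.87900/0.12100 = 0.61021.
Starting from p₀ = 0.87900; update p ← p + (dp/dt)·Δt with the new parameters.
step 1: Δp = +0.02215, p = 0.90115
step 2: Δp = +0.00733, p = 0.90848
step 3: Δp = +0.00243, p = 0.91091
step 4: Δp = +0.00080, p = 0.91171

0.912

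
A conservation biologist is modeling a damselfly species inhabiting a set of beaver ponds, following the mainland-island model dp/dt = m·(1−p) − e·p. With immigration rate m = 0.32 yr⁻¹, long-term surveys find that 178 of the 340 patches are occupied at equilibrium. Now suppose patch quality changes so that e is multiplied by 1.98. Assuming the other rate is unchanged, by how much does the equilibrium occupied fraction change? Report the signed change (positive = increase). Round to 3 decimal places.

-0.167

Observed p* = 178/340 = 0.52353.
Balance m(1−p*) = e·p* gives e = m(1−p*)/p* = 0.32×0.47647/0.52353 = 0.29124.
New p* = m/(m+e) = 0.32000/(0.32000+0.57666) = 0.35688.
Δp* = 0.35688 − 0.52353 = -0.16665.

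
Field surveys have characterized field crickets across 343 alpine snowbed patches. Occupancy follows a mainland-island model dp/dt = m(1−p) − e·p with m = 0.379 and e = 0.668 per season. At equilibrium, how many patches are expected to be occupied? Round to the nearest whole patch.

p* = m/(m+e) = 0.379/1.0470 = 0.3620.
Expected occupied patches = N × p* = 343 × 0.3620 = 124.16 ≈ 124.

124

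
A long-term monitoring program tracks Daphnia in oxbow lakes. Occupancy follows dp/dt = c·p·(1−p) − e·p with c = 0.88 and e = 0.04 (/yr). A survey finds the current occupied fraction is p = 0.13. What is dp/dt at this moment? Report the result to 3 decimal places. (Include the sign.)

0.094

Colonization term: c·p·(1−p) = 0.88×0.13×0.8700 = 0.09953.
Extinction term: e·p = 0.00520.
dp/dt = 0.09953 − 0.00520 = 0.09433.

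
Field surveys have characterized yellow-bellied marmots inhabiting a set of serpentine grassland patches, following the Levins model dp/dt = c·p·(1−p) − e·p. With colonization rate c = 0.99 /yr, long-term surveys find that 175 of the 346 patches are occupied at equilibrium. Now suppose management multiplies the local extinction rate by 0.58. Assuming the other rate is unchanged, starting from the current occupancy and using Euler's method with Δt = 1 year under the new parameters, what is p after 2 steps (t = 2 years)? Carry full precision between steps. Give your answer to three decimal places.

Observed p* = 175/346 = 0.50578.
Balance c(1−p*) = e gives e = 0.99×(1 − 0.50578) = 0.48928.
Starting from p₀ = 0.50578; update p ← p + (dp/dt)·Δt with the new parameters.
p: 0.50578 → 0.60972  (Δp = +0.10394)
p: 0.60972 → 0.67227  (Δp = +0.06256)

0.672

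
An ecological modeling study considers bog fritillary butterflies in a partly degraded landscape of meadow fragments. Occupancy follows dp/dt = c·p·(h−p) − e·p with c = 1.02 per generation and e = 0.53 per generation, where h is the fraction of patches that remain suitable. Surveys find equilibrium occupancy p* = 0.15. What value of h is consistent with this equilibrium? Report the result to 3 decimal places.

0.670

At equilibrium c(h−p*) = e, so h = p* + e/c.
h = 0.15 + 0.53/1.02 = 0.15 + 0.5196 = 0.6696.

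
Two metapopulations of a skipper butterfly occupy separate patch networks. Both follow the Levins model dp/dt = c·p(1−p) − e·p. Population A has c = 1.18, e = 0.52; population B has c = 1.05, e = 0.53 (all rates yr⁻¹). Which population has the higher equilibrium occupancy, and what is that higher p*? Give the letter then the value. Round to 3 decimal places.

A: p*_A = 1 − 0.52/1.18 = 0.5593.
B: p*_B = 1 − 0.53/1.05 = 0.4952.
A is higher at 0.5593.

A, 0.559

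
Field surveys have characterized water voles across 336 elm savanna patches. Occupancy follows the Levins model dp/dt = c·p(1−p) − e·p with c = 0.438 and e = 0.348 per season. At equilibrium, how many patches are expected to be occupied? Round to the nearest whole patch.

69

p* = 1 − e/c = 1 − 0.348/0.438 = 0.2055.
Expected occupied patches = N × p* = 336 × 0.2055 = 69.04 ≈ 69.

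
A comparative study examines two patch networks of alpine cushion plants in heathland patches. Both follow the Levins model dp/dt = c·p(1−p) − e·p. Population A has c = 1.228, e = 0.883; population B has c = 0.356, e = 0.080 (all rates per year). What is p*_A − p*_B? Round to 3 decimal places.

-0.494

A: p*_A = 1 − 0.883/1.228 = 0.2809.
B: p*_B = 1 − 0.080/0.356 = 0.7753.
p*_A − p*_B = 0.2809 − 0.7753 = -0.4943.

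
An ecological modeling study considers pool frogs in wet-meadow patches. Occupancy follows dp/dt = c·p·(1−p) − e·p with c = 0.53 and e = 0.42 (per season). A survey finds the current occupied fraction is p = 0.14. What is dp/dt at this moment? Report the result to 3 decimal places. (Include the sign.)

0.005

Colonization term: c·p·(1−p) = 0.53×0.14×0.8600 = 0.06381.
Extinction term: e·p = 0.05880.
dp/dt = 0.06381 − 0.05880 = 0.00501.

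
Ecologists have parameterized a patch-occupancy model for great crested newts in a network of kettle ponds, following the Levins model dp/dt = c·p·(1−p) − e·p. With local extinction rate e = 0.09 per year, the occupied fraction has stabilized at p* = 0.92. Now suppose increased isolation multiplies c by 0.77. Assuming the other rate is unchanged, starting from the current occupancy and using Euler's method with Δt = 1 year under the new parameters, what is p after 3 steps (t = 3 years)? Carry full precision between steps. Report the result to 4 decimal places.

0.8963

Balance c(1−p*) = e gives c = e/(1 − 0.92000) = 0.09/0.08000 = 1.12500.
Starting from p₀ = 0.92000; update p ← p + (dp/dt)·Δt with the new parameters.
  1  |  dp/dt·Δt = -0.019044  |  p_1 = 0.900956
  2  |  dp/dt·Δt = -0.003787  |  p_2 = 0.897169
  3  |  dp/dt·Δt = -0.000828  |  p_3 = 0.896341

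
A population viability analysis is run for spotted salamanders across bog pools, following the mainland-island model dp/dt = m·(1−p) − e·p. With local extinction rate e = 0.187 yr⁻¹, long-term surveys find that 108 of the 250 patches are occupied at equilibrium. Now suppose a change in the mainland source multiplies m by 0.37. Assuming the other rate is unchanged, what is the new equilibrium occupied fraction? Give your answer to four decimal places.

0.2196

Observed p* = 108/250 = 0.43200.
Balance m(1−p*) = e·p* gives m = e·p*/(1−p*) = 0.187×0.43200/0.56800 = 0.14223.
New p* = m/(m+e) = 0.05263/(0.05263+0.18700) = 0.21963.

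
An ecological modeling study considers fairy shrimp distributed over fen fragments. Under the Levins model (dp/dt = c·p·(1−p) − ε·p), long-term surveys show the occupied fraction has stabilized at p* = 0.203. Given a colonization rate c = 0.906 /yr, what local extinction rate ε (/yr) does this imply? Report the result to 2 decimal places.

At equilibrium c(1−p*) = ε.
ε = 0.906 × (1 − 0.203) = 0.906 × 0.7970 = 0.7221.

0.72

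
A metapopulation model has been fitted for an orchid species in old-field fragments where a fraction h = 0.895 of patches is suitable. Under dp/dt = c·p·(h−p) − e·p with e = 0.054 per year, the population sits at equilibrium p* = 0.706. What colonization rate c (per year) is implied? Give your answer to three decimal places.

At equilibrium c(h−p*) = e, so c = e/(h−p*).
c = 0.054/(0.895 − 0.706) = 0.054/0.1890 = 0.2857.

0.286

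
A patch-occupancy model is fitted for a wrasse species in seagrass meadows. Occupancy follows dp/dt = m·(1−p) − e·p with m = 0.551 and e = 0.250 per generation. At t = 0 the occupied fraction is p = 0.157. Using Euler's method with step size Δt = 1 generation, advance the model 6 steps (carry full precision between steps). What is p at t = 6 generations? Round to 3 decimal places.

0.688

Update rule: p ← p + [m·(1−p) − e·p]·Δt with Δt = 1.
  1  |  dp/dt·Δt = +0.425243  |  p_1 = 0.582243
  2  |  dp/dt·Δt = +0.084623  |  p_2 = 0.666866
  3  |  dp/dt·Δt = +0.016840  |  p_3 = 0.683706
  4  |  dp/dt·Δt = +0.003351  |  p_4 = 0.687058
  5  |  dp/dt·Δt = +0.000667  |  p_5 = 0.687724
  6  |  dp/dt·Δt = +0.000133  |  p_6 = 0.687857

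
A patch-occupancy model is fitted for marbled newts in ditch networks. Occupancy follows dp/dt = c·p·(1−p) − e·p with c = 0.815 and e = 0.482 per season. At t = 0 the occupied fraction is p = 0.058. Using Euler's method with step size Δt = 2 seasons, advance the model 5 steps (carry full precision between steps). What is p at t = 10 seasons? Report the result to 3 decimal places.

0.329

Update rule: p ← p + [c·p·(1−p) − e·p]·Δt with Δt = 2.
p: 0.05800 → 0.09114  (Δp = +0.03314)
p: 0.09114 → 0.13831  (Δp = +0.04716)
p: 0.13831 → 0.19924  (Δp = +0.06093)
p: 0.19924 → 0.26723  (Δp = +0.06799)
p: 0.26723 → 0.32880  (Δp = +0.06157)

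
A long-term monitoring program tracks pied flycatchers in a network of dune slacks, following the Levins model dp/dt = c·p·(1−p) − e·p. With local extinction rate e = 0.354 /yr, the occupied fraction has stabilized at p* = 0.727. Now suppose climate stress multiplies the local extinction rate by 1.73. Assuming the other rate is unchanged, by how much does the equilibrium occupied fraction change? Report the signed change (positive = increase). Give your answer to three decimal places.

-0.199

Balance c(1−p*) = e gives c = e/(1 − 0.72700) = 0.354/0.27300 = 1.29670.
New p* = 1 − e/c = 1 − 0.61242/1.29670 = 0.52771.
Δp* = 0.52771 − 0.72700 = -0.19929.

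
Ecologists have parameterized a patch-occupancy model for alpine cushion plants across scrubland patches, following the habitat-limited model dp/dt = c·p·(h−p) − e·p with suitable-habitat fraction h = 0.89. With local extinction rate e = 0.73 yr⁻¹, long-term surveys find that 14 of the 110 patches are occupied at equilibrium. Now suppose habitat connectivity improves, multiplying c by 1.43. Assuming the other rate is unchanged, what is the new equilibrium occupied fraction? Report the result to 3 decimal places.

Observed p* = 14/110 = 0.12727.
Balance c(h−p*) = e gives c = e/(0.89 − 0.12727) = 0.73/0.76273 = 0.95709.
New p* = 0.89 − e/c = 0.89 − 0.73000/1.36864 = 0.35662.

0.357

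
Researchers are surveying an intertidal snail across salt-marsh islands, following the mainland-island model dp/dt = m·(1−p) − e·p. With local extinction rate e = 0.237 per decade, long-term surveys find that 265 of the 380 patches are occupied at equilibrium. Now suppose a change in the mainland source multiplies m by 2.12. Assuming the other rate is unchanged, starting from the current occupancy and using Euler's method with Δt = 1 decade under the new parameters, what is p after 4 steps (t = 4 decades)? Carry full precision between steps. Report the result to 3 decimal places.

Observed p* = 265/380 = 0.69737.
Balance m(1−p*) = e·p* gives m = e·p*/(1−p*) = 0.237×0.69737/0.30263 = 0.54613.
Starting from p₀ = 0.69737; update p ← p + (dp/dt)·Δt with the new parameters.
step 1: Δp = +0.18511, p = 0.88248
step 2: Δp = -0.07308, p = 0.80940
step 3: Δp = +0.02885, p = 0.83825
step 4: Δp = -0.01139, p = 0.82686

0.827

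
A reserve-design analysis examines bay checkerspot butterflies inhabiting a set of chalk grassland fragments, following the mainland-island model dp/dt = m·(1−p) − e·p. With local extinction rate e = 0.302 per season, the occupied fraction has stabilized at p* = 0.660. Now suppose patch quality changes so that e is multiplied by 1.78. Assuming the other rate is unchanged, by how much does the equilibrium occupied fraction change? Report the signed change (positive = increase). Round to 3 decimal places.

Balance m(1−p*) = e·p* gives m = e·p*/(1−p*) = 0.302×0.66000/0.34000 = 0.58624.
New p* = m/(m+e) = 0.58624/(0.58624+0.53756) = 0.52166.
Δp* = 0.52166 − 0.66000 = -0.13834.

-0.138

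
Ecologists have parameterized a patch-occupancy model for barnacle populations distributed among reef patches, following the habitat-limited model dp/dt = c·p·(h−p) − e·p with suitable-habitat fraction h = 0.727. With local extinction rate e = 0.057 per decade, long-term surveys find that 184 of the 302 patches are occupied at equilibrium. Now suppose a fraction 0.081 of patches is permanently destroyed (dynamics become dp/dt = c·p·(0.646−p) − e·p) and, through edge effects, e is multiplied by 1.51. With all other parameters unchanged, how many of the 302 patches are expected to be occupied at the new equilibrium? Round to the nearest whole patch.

141

Observed p* = 184/302 = 0.60927.
Balance c(h−p*) = e gives c = e/(0.727 − 0.60927) = 0.057/0.11773 = 0.48416.
New p* = 0.646 − e/c = 0.646 − 0.08607/0.48416 = 0.46823.
Expected occupied = 302 × 0.46823 = 141.41 ≈ 141.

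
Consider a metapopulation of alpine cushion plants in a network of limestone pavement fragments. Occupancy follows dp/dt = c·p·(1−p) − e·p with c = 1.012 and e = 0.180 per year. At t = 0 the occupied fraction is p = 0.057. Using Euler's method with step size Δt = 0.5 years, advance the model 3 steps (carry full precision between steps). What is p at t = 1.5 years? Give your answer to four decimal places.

0.1481

Update rule: p ← p + [c·p·(1−p) − e·p]·Δt with Δt = 0.5.
  1  |  dp/dt·Δt = +0.022068  |  p_1 = 0.079068
  2  |  dp/dt·Δt = +0.029729  |  p_2 = 0.108797
  3  |  dp/dt·Δt = +0.039270  |  p_3 = 0.148067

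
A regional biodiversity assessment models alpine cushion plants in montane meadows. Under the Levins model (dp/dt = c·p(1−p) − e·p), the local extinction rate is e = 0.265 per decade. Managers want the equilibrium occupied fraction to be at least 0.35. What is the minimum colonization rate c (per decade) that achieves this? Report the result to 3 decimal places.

0.408

p* = 1 − e/c ≥ 0.35 requires e/c ≤ 0.6500, i.e. c ≥ e/0.6500.
c_min = 0.265/0.6500 = 0.4077.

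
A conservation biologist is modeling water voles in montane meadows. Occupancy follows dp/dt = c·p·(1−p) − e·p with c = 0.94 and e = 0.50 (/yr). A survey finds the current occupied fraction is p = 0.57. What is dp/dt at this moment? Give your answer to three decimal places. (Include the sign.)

Colonization term: c·p·(1−p) = 0.94×0.57×0.4300 = 0.23039.
Extinction term: e·p = 0.28500.
dp/dt = 0.23039 − 0.28500 = -0.05461.

-0.055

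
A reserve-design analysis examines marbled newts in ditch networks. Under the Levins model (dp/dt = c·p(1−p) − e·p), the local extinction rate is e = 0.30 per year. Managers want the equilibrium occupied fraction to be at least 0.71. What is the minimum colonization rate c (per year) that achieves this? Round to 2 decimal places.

p* = 1 − e/c ≥ 0.71 requires e/c ≤ 0.2900, i.e. c ≥ e/0.2900.
c_min = 0.30/0.2900 = 1.0345.

1.03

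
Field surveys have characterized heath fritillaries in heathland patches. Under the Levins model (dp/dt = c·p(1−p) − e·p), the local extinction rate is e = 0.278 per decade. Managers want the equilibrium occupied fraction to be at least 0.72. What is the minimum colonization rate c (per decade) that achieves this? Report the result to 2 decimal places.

p* = 1 − e/c ≥ 0.72 requires e/c ≤ 0.2800, i.e. c ≥ e/0.2800.
c_min = 0.278/0.2800 = 0.9929.

0.99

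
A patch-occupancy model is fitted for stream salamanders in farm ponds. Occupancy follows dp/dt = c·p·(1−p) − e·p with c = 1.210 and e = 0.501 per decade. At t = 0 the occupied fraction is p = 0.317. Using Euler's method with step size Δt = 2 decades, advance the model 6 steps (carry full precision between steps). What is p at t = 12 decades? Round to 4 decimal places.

Update rule: p ← p + [c·p·(1−p) − e·p]·Δt with Δt = 2.
t = 2: p = 0.31700 + (+0.20632) = 0.52332
t = 4: p = 0.52332 + (+0.07931) = 0.60264
t = 6: p = 0.60264 + (-0.02434) = 0.57830
t = 8: p = 0.57830 + (+0.01070) = 0.58901
t = 10: p = 0.58901 + (-0.00436) = 0.58465
t = 12: p = 0.58465 + (+0.00184) = 0.58649

0.5865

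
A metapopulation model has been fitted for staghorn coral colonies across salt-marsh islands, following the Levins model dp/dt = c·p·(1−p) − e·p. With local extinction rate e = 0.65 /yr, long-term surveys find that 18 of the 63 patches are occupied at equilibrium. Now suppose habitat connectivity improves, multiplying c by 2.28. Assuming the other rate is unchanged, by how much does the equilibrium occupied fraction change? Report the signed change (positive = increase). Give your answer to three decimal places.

Observed p* = 18/63 = 0.28571.
Balance c(1−p*) = e gives c = e/(1 − 0.28571) = 0.65/0.71429 = 0.90999.
New p* = 1 − e/c = 1 − 0.65000/2.07478 = 0.68671.
Δp* = 0.68671 − 0.28571 = +0.40100.

0.401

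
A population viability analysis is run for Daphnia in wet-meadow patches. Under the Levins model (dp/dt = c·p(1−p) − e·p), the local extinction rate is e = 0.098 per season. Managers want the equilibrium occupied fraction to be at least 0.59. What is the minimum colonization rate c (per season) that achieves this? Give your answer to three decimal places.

p* = 1 − e/c ≥ 0.59 requires e/c ≤ 0.4100, i.e. c ≥ e/0.4100.
c_min = 0.098/0.4100 = 0.2390.

0.239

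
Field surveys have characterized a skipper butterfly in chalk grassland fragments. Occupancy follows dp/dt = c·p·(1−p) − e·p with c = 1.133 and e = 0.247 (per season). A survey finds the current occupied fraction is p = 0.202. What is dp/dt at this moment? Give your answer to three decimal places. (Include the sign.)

0.133

Colonization term: c·p·(1−p) = 1.133×0.202×0.7980 = 0.18264.
Extinction term: e·p = 0.04989.
dp/dt = 0.18264 − 0.04989 = 0.13274.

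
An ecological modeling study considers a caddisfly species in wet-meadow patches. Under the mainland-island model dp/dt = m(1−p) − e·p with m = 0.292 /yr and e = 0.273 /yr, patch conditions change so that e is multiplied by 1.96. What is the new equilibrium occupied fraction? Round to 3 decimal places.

0.353

Before: p* = 0.292/(0.292+0.273) = 0.5168.
After: m = 0.292, e = 0.53508; p* = 0.292/0.8271 = 0.3530.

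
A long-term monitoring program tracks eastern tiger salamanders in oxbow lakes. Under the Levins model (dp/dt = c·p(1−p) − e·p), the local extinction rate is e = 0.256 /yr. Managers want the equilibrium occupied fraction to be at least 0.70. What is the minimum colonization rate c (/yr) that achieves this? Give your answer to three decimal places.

0.853

p* = 1 − e/c ≥ 0.70 requires e/c ≤ 0.3000, i.e. c ≥ e/0.3000.
c_min = 0.256/0.3000 = 0.8533.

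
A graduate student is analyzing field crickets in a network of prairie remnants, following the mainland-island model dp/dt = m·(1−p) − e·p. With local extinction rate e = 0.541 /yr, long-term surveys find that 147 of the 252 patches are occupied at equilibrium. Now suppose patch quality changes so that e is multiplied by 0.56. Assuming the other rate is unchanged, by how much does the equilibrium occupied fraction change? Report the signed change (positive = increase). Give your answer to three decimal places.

0.131

Observed p* = 147/252 = 0.58333.
Balance m(1−p*) = e·p* gives m = e·p*/(1−p*) = 0.541×0.58333/0.41667 = 0.75739.
New p* = m/(m+e) = 0.75739/(0.75739+0.30296) = 0.71428.
Δp* = 0.71428 − 0.58333 = +0.13095.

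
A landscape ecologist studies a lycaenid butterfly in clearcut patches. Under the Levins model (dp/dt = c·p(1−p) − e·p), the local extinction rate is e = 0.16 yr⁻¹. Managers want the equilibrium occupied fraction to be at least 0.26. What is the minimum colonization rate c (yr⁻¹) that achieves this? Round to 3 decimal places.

p* = 1 − e/c ≥ 0.26 requires e/c ≤ 0.7400, i.e. c ≥ e/0.7400.
c_min = 0.16/0.7400 = 0.2162.

0.216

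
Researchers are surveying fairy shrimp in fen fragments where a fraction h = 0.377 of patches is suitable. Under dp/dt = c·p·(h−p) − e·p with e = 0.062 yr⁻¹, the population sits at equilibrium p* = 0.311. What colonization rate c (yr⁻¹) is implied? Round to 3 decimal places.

0.939

At equilibrium c(h−p*) = e, so c = e/(h−p*).
c = 0.062/(0.377 − 0.311) = 0.062/0.0660 = 0.9394.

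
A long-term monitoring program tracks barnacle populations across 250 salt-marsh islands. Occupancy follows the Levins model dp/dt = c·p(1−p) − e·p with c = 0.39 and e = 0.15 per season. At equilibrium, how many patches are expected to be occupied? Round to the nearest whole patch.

154

p* = 1 − e/c = 1 − 0.15/0.39 = 0.6154.
Expected occupied patches = N × p* = 250 × 0.6154 = 153.85 ≈ 154.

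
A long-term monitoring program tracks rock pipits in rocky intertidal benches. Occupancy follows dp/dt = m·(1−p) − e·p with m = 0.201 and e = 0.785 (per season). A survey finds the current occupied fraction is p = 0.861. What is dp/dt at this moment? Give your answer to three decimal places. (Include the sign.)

Colonization term: m·(1−p) = 0.201×0.1390 = 0.02794.
Extinction term: e·p = 0.67589.
dp/dt = 0.02794 − 0.67589 = -0.64795.

-0.648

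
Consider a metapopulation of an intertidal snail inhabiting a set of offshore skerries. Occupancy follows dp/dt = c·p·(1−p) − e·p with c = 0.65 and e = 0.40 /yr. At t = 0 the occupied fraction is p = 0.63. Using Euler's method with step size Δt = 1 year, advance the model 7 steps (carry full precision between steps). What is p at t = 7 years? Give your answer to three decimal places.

0.402

Update rule: p ← p + [c·p·(1−p) − e·p]·Δt with Δt = 1.
  1  |  dp/dt·Δt = -0.100485  |  p_1 = 0.529515
  2  |  dp/dt·Δt = -0.049872  |  p_2 = 0.479643
  3  |  dp/dt·Δt = -0.029626  |  p_3 = 0.450016
  4  |  dp/dt·Δt = -0.019130  |  p_4 = 0.430886
  5  |  dp/dt·Δt = -0.012959  |  p_5 = 0.417927
  6  |  dp/dt·Δt = -0.009049  |  p_6 = 0.408878
  7  |  dp/dt·Δt = -0.006448  |  p_7 = 0.402429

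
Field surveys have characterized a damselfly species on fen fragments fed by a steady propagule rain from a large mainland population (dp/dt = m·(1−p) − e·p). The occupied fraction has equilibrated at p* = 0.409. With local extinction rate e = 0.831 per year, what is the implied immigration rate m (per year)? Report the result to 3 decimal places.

0.575

At equilibrium m(1−p*) = e·p*, so m = e·p*/(1−p*).
m = 0.831 × 0.409 / 0.5910 = 0.3399/0.5910 = 0.5751.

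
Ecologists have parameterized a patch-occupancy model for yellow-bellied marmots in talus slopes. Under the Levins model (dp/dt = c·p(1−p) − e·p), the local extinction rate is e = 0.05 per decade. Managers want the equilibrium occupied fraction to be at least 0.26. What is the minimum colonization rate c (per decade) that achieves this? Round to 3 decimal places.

0.068

p* = 1 − e/c ≥ 0.26 requires e/c ≤ 0.7400, i.e. c ≥ e/0.7400.
c_min = 0.05/0.7400 = 0.0676.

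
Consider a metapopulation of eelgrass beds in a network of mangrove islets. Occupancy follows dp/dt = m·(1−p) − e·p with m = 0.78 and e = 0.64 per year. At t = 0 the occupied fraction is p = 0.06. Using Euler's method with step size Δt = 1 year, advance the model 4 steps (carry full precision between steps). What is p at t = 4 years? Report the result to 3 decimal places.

0.534

Update rule: p ← p + [m·(1−p) − e·p]·Δt with Δt = 1.
  1  |  dp/dt·Δt = +0.694800  |  p_1 = 0.754800
  2  |  dp/dt·Δt = -0.291816  |  p_2 = 0.462984
  3  |  dp/dt·Δt = +0.122563  |  p_3 = 0.585547
  4  |  dp/dt·Δt = -0.051476  |  p_4 = 0.534070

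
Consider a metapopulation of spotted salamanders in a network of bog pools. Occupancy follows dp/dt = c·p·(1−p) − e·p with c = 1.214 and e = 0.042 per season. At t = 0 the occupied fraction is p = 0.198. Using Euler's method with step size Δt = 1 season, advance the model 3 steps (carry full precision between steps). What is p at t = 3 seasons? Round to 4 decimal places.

Update rule: p ← p + [c·p·(1−p) − e·p]·Δt with Δt = 1.
  1  |  dp/dt·Δt = +0.184462  |  p_1 = 0.382462
  2  |  dp/dt·Δt = +0.270665  |  p_2 = 0.653127
  3  |  dp/dt·Δt = +0.247603  |  p_3 = 0.900730

0.9007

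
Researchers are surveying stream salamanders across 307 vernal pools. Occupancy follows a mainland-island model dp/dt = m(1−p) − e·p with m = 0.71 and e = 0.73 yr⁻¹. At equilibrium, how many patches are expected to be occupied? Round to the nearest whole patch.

p* = m/(m+e) = 0.71/1.4400 = 0.4931.
Expected occupied patches = N × p* = 307 × 0.4931 = 151.37 ≈ 151.

151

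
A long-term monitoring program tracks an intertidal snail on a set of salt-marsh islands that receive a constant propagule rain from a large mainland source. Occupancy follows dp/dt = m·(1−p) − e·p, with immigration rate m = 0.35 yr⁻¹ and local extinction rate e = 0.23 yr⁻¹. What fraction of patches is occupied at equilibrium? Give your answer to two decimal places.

At equilibrium the propagule rain into empty patches balances local extinction: m(1−p*) = e·p*.
p* = m/(m+e) = 0.35/(0.35+0.23) = 0.35/0.5800 = 0.6034.

0.60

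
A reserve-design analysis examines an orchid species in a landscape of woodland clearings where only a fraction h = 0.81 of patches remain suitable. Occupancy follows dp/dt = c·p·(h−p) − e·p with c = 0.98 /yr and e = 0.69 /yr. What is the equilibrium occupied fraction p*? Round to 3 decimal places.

Setting dp/dt = 0 and dividing by p* gives c·(h−p*) = e.
So p* = h − e/c = 0.81 − 0.69/0.98 = 0.81 − 0.7041 = 0.1059.

0.106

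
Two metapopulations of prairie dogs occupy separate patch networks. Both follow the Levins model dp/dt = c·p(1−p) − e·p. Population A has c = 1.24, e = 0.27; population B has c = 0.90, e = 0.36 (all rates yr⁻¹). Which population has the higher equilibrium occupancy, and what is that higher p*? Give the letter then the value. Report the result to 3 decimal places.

A: p*_A = 1 − 0.27/1.24 = 0.7823.
B: p*_B = 1 − 0.36/0.90 = 0.6000.
A is higher at 0.7823.

A, 0.782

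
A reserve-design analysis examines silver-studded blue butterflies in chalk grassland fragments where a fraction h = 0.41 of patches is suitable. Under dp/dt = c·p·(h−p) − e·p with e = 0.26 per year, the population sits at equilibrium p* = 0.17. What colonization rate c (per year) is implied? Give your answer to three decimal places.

1.083

At equilibrium c(h−p*) = e, so c = e/(h−p*).
c = 0.26/(0.41 − 0.17) = 0.26/0.2400 = 1.0833.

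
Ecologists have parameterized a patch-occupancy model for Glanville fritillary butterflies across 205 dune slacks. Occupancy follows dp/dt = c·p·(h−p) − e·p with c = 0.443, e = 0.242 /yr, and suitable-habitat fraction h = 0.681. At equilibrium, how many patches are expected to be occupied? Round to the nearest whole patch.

28

p* = h − e/c = 0.681 − 0.5463 = 0.1347.
Expected occupied patches = N × p* = 205 × 0.1347 = 27.62 ≈ 28.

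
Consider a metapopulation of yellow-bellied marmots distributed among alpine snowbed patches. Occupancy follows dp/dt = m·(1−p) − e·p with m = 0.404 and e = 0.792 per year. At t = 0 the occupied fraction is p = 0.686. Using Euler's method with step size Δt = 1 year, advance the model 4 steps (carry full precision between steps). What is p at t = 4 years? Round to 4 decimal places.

Update rule: p ← p + [m·(1−p) − e·p]·Δt with Δt = 1.
t = 1: p = 0.68600 + (-0.41646) = 0.26954
t = 2: p = 0.26954 + (+0.08163) = 0.35117
t = 3: p = 0.35117 + (-0.01600) = 0.33517
t = 4: p = 0.33517 + (+0.00314) = 0.33831

0.3383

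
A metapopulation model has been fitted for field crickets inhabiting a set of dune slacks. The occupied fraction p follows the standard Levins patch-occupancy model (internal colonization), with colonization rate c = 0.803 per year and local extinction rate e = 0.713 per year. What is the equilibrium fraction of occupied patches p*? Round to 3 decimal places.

Setting dp/dt = 0 and dividing through by p* gives c·(1−p*) = e.
So p* = 1 − e/c = 1 − 0.713/0.803 = 1 − 0.8879 = 0.1121.

0.112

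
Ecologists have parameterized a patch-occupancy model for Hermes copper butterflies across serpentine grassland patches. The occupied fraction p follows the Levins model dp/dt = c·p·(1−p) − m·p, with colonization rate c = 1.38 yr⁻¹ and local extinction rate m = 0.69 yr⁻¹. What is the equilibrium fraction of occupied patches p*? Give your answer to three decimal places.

At equilibrium, colonization balances extinction: c·p*·(1−p*) = m·p*.
So p* = 1 − m/c = 1 − 0.69/1.38 = 1 − 0.5000 = 0.5000.

0.500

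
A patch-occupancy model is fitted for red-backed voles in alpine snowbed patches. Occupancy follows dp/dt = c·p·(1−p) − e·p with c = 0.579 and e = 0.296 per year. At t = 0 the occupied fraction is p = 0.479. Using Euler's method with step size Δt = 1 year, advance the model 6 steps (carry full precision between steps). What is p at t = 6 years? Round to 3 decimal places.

Update rule: p ← p + [c·p·(1−p) − e·p]·Δt with Δt = 1.
p: 0.47900 → 0.48171  (Δp = +0.00271)
p: 0.48171 → 0.48368  (Δp = +0.00197)
p: 0.48368 → 0.48511  (Δp = +0.00143)
p: 0.48511 → 0.48614  (Δp = +0.00103)
p: 0.48614 → 0.48688  (Δp = +0.00074)
p: 0.48688 → 0.48741  (Δp = +0.00053)

0.487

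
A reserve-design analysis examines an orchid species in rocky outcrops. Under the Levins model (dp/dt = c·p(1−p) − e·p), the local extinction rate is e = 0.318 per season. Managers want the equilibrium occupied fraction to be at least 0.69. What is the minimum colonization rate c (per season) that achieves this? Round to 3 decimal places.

1.026

p* = 1 − e/c ≥ 0.69 requires e/c ≤ 0.3100, i.e. c ≥ e/0.3100.
c_min = 0.318/0.3100 = 1.0258.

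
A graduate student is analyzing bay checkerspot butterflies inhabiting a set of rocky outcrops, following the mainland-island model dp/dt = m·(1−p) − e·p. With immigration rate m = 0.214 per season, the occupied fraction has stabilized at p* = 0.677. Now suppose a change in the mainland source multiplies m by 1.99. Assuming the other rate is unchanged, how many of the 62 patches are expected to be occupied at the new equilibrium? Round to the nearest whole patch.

Balance m(1−p*) = e·p* gives e = m(1−p*)/p* = 0.214×0.32300/0.67700 = 0.10210.
New p* = m/(m+e) = 0.42586/(0.42586+0.10210) = 0.80661.
Expected occupied = 62 × 0.80661 = 50.01 ≈ 50.

50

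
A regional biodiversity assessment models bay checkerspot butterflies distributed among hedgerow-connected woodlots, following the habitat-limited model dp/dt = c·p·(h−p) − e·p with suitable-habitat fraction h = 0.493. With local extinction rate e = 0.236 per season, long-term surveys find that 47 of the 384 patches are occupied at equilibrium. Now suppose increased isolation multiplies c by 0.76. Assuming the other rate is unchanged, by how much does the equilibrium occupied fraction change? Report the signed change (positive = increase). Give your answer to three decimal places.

-0.117

Observed p* = 47/384 = 0.12240.
Balance c(h−p*) = e gives c = e/(0.493 − 0.12240) = 0.236/0.37060 = 0.63681.
New p* = 0.493 − e/c = 0.493 − 0.23600/0.48398 = 0.00538.
Δp* = 0.00538 − 0.12240 = -0.11702.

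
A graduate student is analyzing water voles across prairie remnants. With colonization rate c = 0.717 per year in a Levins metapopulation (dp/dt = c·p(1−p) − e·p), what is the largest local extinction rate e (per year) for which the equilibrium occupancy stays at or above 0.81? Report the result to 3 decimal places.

0.136

1 − e/c ≥ 0.81 ⇒ e ≤ c(1 − 0.81) = 0.717 × 0.1900.
e_max = 0.1362.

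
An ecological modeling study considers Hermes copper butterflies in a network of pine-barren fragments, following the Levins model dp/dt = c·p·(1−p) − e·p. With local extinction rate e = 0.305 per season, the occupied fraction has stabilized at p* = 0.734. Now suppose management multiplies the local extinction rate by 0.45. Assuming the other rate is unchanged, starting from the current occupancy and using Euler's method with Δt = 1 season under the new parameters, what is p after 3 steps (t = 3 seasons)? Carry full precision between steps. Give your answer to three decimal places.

Balance c(1−p*) = e gives c = e/(1 − 0.73400) = 0.305/0.26600 = 1.14662.
Starting from p₀ = 0.73400; update p ← p + (dp/dt)·Δt with the new parameters.
t = 1: p = 0.73400 + (+0.12313) = 0.85713
t = 2: p = 0.85713 + (+0.02277) = 0.87990
t = 3: p = 0.87990 + (+0.00040) = 0.88030

0.880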